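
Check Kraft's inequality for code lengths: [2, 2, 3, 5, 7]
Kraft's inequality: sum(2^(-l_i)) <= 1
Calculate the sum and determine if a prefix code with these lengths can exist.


Sum = 2^(-2) + 2^(-2) + 2^(-3) + 2^(-5) + 2^(-7)
    = 0.25 + 0.25 + 0.125 + 0.03125 + 0.0078125
    = 85/128 = 0.6640625
Since 0.6640625 <= 1, Kraft's inequality IS satisfied.
A prefix code with these lengths CAN exist.

Kraft sum = 0.6640625. Satisfied.


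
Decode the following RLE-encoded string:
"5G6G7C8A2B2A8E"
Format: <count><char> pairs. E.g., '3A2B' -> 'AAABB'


Expanding each <count><char> pair:
  5G -> 'GGGGG'
  6G -> 'GGGGGG'
  7C -> 'CCCCCCC'
  8A -> 'AAAAAAAA'
  2B -> 'BB'
  2A -> 'AA'
  8E -> 'EEEEEEEE'

Decoded = GGGGGGGGGGGCCCCCCCAAAAAAAABBAAEEEEEEEE


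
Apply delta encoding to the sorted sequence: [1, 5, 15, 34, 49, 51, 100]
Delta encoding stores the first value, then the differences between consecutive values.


First value: 1
Deltas:
  5 - 1 = 4
  15 - 5 = 10
  34 - 15 = 19
  49 - 34 = 15
  51 - 49 = 2
  100 - 51 = 49


Delta encoded: [1, 4, 10, 19, 15, 2, 49]


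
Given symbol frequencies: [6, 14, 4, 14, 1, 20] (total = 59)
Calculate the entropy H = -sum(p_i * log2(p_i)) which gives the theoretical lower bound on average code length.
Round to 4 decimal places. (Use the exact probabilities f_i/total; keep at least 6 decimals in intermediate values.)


Per-symbol terms -p_i * log2(p_i) with p_i = f_i/59:
  p = 6/59 = 0.101695: log2(p) = -3.297681, -p*log2(p) = 0.335357
  p = 14/59 = 0.237288: log2(p) = -2.075288, -p*log2(p) = 0.492441
  p = 4/59 = 0.067797: log2(p) = -3.882643, -p*log2(p) = 0.263230
  p = 14/59 = 0.237288: log2(p) = -2.075288, -p*log2(p) = 0.492441
  p = 1/59 = 0.016949: log2(p) = -5.882643, -p*log2(p) = 0.099706
  p = 20/59 = 0.338983: log2(p) = -1.560715, -p*log2(p) = 0.529056
H = 0.335357 + 0.492441 + 0.263230 + 0.492441 + 0.099706 + 0.529056 = 2.212231

H = 2.2122 bits/symbol


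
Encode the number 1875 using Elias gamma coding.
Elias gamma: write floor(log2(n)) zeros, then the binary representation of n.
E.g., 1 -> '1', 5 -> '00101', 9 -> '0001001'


num_bits = floor(log2(1875)) + 1 = 11
leading_zeros = num_bits - 1 = 10
binary(1875) = 11101010011

Elias gamma(1875) = '0000000000' + '11101010011' = 000000000011101010011 (21 bits)


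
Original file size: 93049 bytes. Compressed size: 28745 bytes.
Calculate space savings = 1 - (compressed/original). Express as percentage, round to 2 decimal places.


ratio = compressed/original = 28745/93049 = 0.308923
savings = 1 - ratio = 1 - 0.308923 = 0.691077
as a percentage: 0.691077 * 100 = 69.11%

Space savings = 1 - 28745/93049 = 69.11%


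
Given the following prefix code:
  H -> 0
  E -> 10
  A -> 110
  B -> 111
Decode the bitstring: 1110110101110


Decoding step by step:
Bits 111 -> B
Bits 0 -> H
Bits 110 -> A
Bits 10 -> E
Bits 111 -> B
Bits 0 -> H


Decoded message: BHAEBH


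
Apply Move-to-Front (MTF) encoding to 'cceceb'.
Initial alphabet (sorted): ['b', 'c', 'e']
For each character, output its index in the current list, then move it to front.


MTF encoding:
'c': index 1 in ['b', 'c', 'e'] -> ['c', 'b', 'e']
'c': index 0 in ['c', 'b', 'e'] -> ['c', 'b', 'e']
'e': index 2 in ['c', 'b', 'e'] -> ['e', 'c', 'b']
'c': index 1 in ['e', 'c', 'b'] -> ['c', 'e', 'b']
'e': index 1 in ['c', 'e', 'b'] -> ['e', 'c', 'b']
'b': index 2 in ['e', 'c', 'b'] -> ['b', 'e', 'c']


Output: [1, 0, 2, 1, 1, 2]


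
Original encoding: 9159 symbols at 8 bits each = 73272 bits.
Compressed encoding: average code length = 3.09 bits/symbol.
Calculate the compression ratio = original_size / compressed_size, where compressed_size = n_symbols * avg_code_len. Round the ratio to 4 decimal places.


original_size = n_symbols * orig_bits = 9159 * 8 = 73272 bits
compressed_size = n_symbols * avg_code_len = 9159 * 3.09 = 28301.31 bits
ratio = original_size / compressed_size = 73272 / 28301.31 = 2.589

Compression ratio = 2.589


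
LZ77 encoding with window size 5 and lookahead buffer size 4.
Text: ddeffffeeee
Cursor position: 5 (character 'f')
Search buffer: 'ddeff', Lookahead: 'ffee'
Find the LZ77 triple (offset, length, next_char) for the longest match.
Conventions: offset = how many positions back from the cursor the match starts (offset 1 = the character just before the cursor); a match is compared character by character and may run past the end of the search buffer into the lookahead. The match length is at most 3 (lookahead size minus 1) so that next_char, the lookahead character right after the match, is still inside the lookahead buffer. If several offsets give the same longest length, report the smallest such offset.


Try each offset into the search buffer:
  offset=1 (pos 4, char 'f'): match length 2
  offset=2 (pos 3, char 'f'): match length 2
  offset=3 (pos 2, char 'e'): match length 0
  offset=4 (pos 1, char 'd'): match length 0
  offset=5 (pos 0, char 'd'): match length 0
Longest match has length 2, found at offsets 1, 2; take the smallest, offset 1.
next_char = character at position 5 + 2 = 7 -> 'e'

Best match: offset=1, length=2 (matching 'ff' starting at position 4)
LZ77 triple: (1, 2, 'e')


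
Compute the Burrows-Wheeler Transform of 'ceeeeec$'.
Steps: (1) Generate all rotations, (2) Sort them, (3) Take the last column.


Rotations (sorted):
  0: $ceeeeec -> last char: c
  1: c$ceeeee -> last char: e
  2: ceeeeec$ -> last char: $
  3: ec$ceeee -> last char: e
  4: eec$ceee -> last char: e
  5: eeec$cee -> last char: e
  6: eeeec$ce -> last char: e
  7: eeeeec$c -> last char: c


BWT = ce$eeeec


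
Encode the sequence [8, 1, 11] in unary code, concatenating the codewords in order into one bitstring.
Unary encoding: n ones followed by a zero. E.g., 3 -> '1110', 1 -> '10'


Encode each number as n ones followed by a terminating 0:
  8 -> 111111110 (9 bits)
  1 -> 10 (2 bits)
  11 -> 111111111110 (12 bits)
Total length = 9 + 2 + 12 = 23 bits.

Unary([8, 1, 11]) = 11111111010111111111110 (23 bits)


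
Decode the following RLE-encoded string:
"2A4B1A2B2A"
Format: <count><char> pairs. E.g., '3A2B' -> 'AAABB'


Expanding each <count><char> pair:
  2A -> 'AA'
  4B -> 'BBBB'
  1A -> 'A'
  2B -> 'BB'
  2A -> 'AA'

Decoded = AABBBBABBAA


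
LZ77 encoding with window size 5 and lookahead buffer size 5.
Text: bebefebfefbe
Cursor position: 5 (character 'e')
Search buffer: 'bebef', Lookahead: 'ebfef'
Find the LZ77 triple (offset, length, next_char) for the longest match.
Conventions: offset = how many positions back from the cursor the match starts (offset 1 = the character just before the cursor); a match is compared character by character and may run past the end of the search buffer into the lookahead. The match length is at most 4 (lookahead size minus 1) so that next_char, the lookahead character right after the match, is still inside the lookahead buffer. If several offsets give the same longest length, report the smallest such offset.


Try each offset into the search buffer:
  offset=1 (pos 4, char 'f'): match length 0
  offset=2 (pos 3, char 'e'): match length 1
  offset=3 (pos 2, char 'b'): match length 0
  offset=4 (pos 1, char 'e'): match length 2
  offset=5 (pos 0, char 'b'): match length 0
Longest match has length 2 at offset 4.
next_char = character at position 5 + 2 = 7 -> 'f'

Best match: offset=4, length=2 (matching 'eb' starting at position 1)
LZ77 triple: (4, 2, 'f')


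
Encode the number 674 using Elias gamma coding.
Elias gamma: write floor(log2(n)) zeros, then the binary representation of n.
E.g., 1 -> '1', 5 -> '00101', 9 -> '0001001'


num_bits = floor(log2(674)) + 1 = 10
leading_zeros = num_bits - 1 = 9
binary(674) = 1010100010

Elias gamma(674) = '000000000' + '1010100010' = 0000000001010100010 (19 bits)


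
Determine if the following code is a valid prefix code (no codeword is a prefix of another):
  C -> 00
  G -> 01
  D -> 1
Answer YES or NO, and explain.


Checking each pair (does one codeword prefix another?):
  C='00' vs G='01': no prefix
  C='00' vs D='1': no prefix
  G='01' vs C='00': no prefix
  G='01' vs D='1': no prefix
  D='1' vs C='00': no prefix
  D='1' vs G='01': no prefix
No violation found over all pairs.

YES -- this is a valid prefix code. No codeword is a prefix of any other codeword.


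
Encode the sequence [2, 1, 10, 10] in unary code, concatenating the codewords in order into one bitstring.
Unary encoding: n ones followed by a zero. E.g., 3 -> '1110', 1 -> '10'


Encode each number as n ones followed by a terminating 0:
  2 -> 110 (3 bits)
  1 -> 10 (2 bits)
  10 -> 11111111110 (11 bits)
  10 -> 11111111110 (11 bits)
Total length = 3 + 2 + 11 + 11 = 27 bits.

Unary([2, 1, 10, 10]) = 110101111111111011111111110 (27 bits)


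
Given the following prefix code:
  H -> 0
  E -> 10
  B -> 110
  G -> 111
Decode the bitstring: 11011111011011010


Decoding step by step:
Bits 110 -> B
Bits 111 -> G
Bits 110 -> B
Bits 110 -> B
Bits 110 -> B
Bits 10 -> E


Decoded message: BGBBBE


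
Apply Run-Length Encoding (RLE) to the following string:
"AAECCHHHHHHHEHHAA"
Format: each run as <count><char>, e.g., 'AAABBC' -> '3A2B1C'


Scanning runs left to right:
  i=0: run of 'A' x 2 -> '2A'
  i=2: run of 'E' x 1 -> '1E'
  i=3: run of 'C' x 2 -> '2C'
  i=5: run of 'H' x 7 -> '7H'
  i=12: run of 'E' x 1 -> '1E'
  i=13: run of 'H' x 2 -> '2H'
  i=15: run of 'A' x 2 -> '2A'

RLE = 2A1E2C7H1E2H2A


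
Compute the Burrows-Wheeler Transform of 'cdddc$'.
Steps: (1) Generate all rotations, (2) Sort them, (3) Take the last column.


Rotations (sorted):
  0: $cdddc -> last char: c
  1: c$cddd -> last char: d
  2: cdddc$ -> last char: $
  3: dc$cdd -> last char: d
  4: ddc$cd -> last char: d
  5: dddc$c -> last char: c


BWT = cd$ddc


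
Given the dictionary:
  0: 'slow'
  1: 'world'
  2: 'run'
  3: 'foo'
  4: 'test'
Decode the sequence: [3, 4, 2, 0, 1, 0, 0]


Look up each index in the dictionary:
  3 -> 'foo'
  4 -> 'test'
  2 -> 'run'
  0 -> 'slow'
  1 -> 'world'
  0 -> 'slow'
  0 -> 'slow'

Decoded: "foo test run slow world slow slow"


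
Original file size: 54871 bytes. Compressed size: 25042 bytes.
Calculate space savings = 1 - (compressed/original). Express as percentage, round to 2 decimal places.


ratio = compressed/original = 25042/54871 = 0.45638
savings = 1 - ratio = 1 - 0.45638 = 0.54362
as a percentage: 0.54362 * 100 = 54.36%

Space savings = 1 - 25042/54871 = 54.36%


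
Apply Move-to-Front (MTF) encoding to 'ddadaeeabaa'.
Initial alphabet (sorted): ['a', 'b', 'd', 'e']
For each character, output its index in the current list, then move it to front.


MTF encoding:
'd': index 2 in ['a', 'b', 'd', 'e'] -> ['d', 'a', 'b', 'e']
'd': index 0 in ['d', 'a', 'b', 'e'] -> ['d', 'a', 'b', 'e']
'a': index 1 in ['d', 'a', 'b', 'e'] -> ['a', 'd', 'b', 'e']
'd': index 1 in ['a', 'd', 'b', 'e'] -> ['d', 'a', 'b', 'e']
'a': index 1 in ['d', 'a', 'b', 'e'] -> ['a', 'd', 'b', 'e']
'e': index 3 in ['a', 'd', 'b', 'e'] -> ['e', 'a', 'd', 'b']
'e': index 0 in ['e', 'a', 'd', 'b'] -> ['e', 'a', 'd', 'b']
'a': index 1 in ['e', 'a', 'd', 'b'] -> ['a', 'e', 'd', 'b']
'b': index 3 in ['a', 'e', 'd', 'b'] -> ['b', 'a', 'e', 'd']
'a': index 1 in ['b', 'a', 'e', 'd'] -> ['a', 'b', 'e', 'd']
'a': index 0 in ['a', 'b', 'e', 'd'] -> ['a', 'b', 'e', 'd']


Output: [2, 0, 1, 1, 1, 3, 0, 1, 3, 1, 0]


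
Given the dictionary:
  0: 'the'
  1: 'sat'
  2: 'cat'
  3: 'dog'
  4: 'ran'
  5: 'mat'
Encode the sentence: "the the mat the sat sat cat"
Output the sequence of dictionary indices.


Look up each word in the dictionary:
  'the' -> 0
  'the' -> 0
  'mat' -> 5
  'the' -> 0
  'sat' -> 1
  'sat' -> 1
  'cat' -> 2

Encoded: [0, 0, 5, 0, 1, 1, 2]


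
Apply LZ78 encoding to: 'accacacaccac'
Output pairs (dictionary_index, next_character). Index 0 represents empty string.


LZ78 encoding steps:
Dictionary: {0: ''}
Step 1: w='' (idx 0), next='a' -> output (0, 'a'), add 'a' as idx 1
Step 2: w='' (idx 0), next='c' -> output (0, 'c'), add 'c' as idx 2
Step 3: w='c' (idx 2), next='a' -> output (2, 'a'), add 'ca' as idx 3
Step 4: w='ca' (idx 3), next='c' -> output (3, 'c'), add 'cac' as idx 4
Step 5: w='a' (idx 1), next='c' -> output (1, 'c'), add 'ac' as idx 5
Step 6: w='cac' (idx 4), end of input -> output (4, '')


Encoded: [(0, 'a'), (0, 'c'), (2, 'a'), (3, 'c'), (1, 'c'), (4, '')]


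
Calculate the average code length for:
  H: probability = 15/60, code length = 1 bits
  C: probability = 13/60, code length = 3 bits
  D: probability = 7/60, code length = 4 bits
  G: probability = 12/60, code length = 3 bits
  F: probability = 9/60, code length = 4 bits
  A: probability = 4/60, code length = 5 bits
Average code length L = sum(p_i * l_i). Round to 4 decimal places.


Weighted contributions p_i * l_i:
  H: (15/60) * 1 = 15/60
  C: (13/60) * 3 = 39/60
  D: (7/60) * 4 = 28/60
  G: (12/60) * 3 = 36/60
  F: (9/60) * 4 = 36/60
  A: (4/60) * 5 = 20/60
Sum = (15 + 39 + 28 + 36 + 36 + 20)/60 = 174/60

L = 174/60 = 2.9000 bits/symbol


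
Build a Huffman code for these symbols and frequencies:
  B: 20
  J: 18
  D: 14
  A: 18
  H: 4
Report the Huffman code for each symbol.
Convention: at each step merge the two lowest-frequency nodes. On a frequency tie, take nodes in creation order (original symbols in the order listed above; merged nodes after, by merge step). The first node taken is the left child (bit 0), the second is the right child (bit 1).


Huffman tree construction:
Step 1: Merge H(4) + D(14) = 18
Step 2: Merge J(18) + A(18) = 36
Step 3: Merge (H+D)(18) + B(20) = 38
Step 4: Merge (J+A)(36) + ((H+D)+B)(38) = 74
Read each symbol's code off the tree from the root (left child = 0, right child = 1).

Codes:
  B: 11 (length 2)
  J: 00 (length 2)
  D: 101 (length 3)
  A: 01 (length 2)
  H: 100 (length 3)
Average code length: 166/74 = 2.2432 bits/symbol


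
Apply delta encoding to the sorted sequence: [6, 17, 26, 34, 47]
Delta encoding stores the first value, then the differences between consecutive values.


First value: 6
Deltas:
  17 - 6 = 11
  26 - 17 = 9
  34 - 26 = 8
  47 - 34 = 13


Delta encoded: [6, 11, 9, 8, 13]


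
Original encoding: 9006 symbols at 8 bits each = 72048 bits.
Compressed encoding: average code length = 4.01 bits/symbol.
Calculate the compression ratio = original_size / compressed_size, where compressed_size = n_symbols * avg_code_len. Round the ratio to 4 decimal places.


original_size = n_symbols * orig_bits = 9006 * 8 = 72048 bits
compressed_size = n_symbols * avg_code_len = 9006 * 4.01 = 36114.06 bits
ratio = original_size / compressed_size = 72048 / 36114.06 = 1.995

Compression ratio = 1.995


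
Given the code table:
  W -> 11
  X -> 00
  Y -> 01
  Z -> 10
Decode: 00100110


Decoding:
00 -> X
10 -> Z
01 -> Y
10 -> Z


Result: XZYZ


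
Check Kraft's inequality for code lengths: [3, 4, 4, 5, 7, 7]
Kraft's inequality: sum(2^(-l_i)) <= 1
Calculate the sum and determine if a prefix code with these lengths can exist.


Sum = 2^(-3) + 2^(-4) + 2^(-4) + 2^(-5) + 2^(-7) + 2^(-7)
    = 0.125 + 0.0625 + 0.0625 + 0.03125 + 0.0078125 + 0.0078125
    = 38/128 = 0.296875
Since 0.296875 <= 1, Kraft's inequality IS satisfied.
A prefix code with these lengths CAN exist.

Kraft sum = 0.296875. Satisfied.


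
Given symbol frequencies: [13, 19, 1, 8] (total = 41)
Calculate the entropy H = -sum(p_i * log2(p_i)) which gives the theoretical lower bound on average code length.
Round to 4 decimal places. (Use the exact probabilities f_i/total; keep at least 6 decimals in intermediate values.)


Per-symbol terms -p_i * log2(p_i) with p_i = f_i/41:
  p = 13/41 = 0.317073: log2(p) = -1.657112, -p*log2(p) = 0.525426
  p = 19/41 = 0.463415: log2(p) = -1.109624, -p*log2(p) = 0.514216
  p = 1/41 = 0.024390: log2(p) = -5.357552, -p*log2(p) = 0.130672
  p = 8/41 = 0.195122: log2(p) = -2.357552, -p*log2(p) = 0.460010
H = 0.525426 + 0.514216 + 0.130672 + 0.460010 = 1.630324

H = 1.6303 bits/symbol


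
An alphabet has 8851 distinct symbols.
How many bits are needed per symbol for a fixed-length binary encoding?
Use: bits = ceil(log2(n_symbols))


log2(8851) = 13.1116
Bracket: 2^13 = 8192 < 8851 <= 2^14 = 16384
So ceil(log2(8851)) = 14

bits = ceil(log2(8851)) = ceil(13.1116) = 14 bits


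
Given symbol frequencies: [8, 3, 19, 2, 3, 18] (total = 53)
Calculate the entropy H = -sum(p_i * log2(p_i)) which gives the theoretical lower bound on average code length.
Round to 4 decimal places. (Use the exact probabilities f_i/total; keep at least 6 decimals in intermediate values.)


Per-symbol terms -p_i * log2(p_i) with p_i = f_i/53:
  p = 8/53 = 0.150943: log2(p) = -2.727920, -p*log2(p) = 0.411762
  p = 3/53 = 0.056604: log2(p) = -4.142958, -p*log2(p) = 0.234507
  p = 19/53 = 0.358491: log2(p) = -1.479993, -p*log2(p) = 0.530564
  p = 2/53 = 0.037736: log2(p) = -4.727920, -p*log2(p) = 0.178412
  p = 3/53 = 0.056604: log2(p) = -4.142958, -p*log2(p) = 0.234507
  p = 18/53 = 0.339623: log2(p) = -1.557995, -p*log2(p) = 0.529131
H = 0.411762 + 0.234507 + 0.530564 + 0.178412 + 0.234507 + 0.529131 = 2.118883

H = 2.1189 bits/symbol


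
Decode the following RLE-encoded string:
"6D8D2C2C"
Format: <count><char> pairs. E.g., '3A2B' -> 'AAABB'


Expanding each <count><char> pair:
  6D -> 'DDDDDD'
  8D -> 'DDDDDDDD'
  2C -> 'CC'
  2C -> 'CC'

Decoded = DDDDDDDDDDDDDDCCCC


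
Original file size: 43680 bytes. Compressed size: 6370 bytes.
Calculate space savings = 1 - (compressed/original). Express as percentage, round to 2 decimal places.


ratio = compressed/original = 6370/43680 = 0.145833
savings = 1 - ratio = 1 - 0.145833 = 0.854167
as a percentage: 0.854167 * 100 = 85.42%

Space savings = 1 - 6370/43680 = 85.42%


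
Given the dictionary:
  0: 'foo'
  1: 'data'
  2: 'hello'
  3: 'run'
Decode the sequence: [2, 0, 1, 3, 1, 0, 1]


Look up each index in the dictionary:
  2 -> 'hello'
  0 -> 'foo'
  1 -> 'data'
  3 -> 'run'
  1 -> 'data'
  0 -> 'foo'
  1 -> 'data'

Decoded: "hello foo data run data foo data"


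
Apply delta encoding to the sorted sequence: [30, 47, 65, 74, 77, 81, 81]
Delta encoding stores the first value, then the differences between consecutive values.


First value: 30
Deltas:
  47 - 30 = 17
  65 - 47 = 18
  74 - 65 = 9
  77 - 74 = 3
  81 - 77 = 4
  81 - 81 = 0


Delta encoded: [30, 17, 18, 9, 3, 4, 0]


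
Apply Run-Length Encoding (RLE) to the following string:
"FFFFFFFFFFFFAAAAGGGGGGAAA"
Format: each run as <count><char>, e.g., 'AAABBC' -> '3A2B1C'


Scanning runs left to right:
  i=0: run of 'F' x 12 -> '12F'
  i=12: run of 'A' x 4 -> '4A'
  i=16: run of 'G' x 6 -> '6G'
  i=22: run of 'A' x 3 -> '3A'

RLE = 12F4A6G3A


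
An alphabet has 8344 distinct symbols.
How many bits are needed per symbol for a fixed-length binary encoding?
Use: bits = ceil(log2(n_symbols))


log2(8344) = 13.0265
Bracket: 2^13 = 8192 < 8344 <= 2^14 = 16384
So ceil(log2(8344)) = 14

bits = ceil(log2(8344)) = ceil(13.0265) = 14 bits


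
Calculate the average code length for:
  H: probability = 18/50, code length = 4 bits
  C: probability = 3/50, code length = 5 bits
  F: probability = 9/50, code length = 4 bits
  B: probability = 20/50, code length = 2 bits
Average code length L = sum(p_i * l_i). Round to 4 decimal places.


Weighted contributions p_i * l_i:
  H: (18/50) * 4 = 72/50
  C: (3/50) * 5 = 15/50
  F: (9/50) * 4 = 36/50
  B: (20/50) * 2 = 40/50
Sum = (72 + 15 + 36 + 40)/50 = 163/50

L = 163/50 = 3.2600 bits/symbol


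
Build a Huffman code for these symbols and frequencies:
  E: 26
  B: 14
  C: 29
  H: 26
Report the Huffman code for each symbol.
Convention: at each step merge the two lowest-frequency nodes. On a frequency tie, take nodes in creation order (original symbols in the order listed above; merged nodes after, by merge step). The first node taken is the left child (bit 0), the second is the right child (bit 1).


Huffman tree construction:
Step 1: Merge B(14) + E(26) = 40
Step 2: Merge H(26) + C(29) = 55
Step 3: Merge (B+E)(40) + (H+C)(55) = 95
Read each symbol's code off the tree from the root (left child = 0, right child = 1).

Codes:
  E: 01 (length 2)
  B: 00 (length 2)
  C: 11 (length 2)
  H: 10 (length 2)
Average code length: 190/95 = 2.0000 bits/symbol


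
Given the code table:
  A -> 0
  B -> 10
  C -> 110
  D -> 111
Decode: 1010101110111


Decoding:
10 -> B
10 -> B
10 -> B
111 -> D
0 -> A
111 -> D


Result: BBBDAD


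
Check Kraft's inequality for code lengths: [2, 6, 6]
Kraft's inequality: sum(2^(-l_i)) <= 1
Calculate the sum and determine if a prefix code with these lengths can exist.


Sum = 2^(-2) + 2^(-6) + 2^(-6)
    = 0.25 + 0.015625 + 0.015625
    = 18/64 = 0.28125
Since 0.28125 <= 1, Kraft's inequality IS satisfied.
A prefix code with these lengths CAN exist.

Kraft sum = 0.28125. Satisfied.


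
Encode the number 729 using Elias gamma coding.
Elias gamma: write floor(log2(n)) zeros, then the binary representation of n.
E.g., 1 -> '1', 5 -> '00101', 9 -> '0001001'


num_bits = floor(log2(729)) + 1 = 10
leading_zeros = num_bits - 1 = 9
binary(729) = 1011011001

Elias gamma(729) = '000000000' + '1011011001' = 0000000001011011001 (19 bits)


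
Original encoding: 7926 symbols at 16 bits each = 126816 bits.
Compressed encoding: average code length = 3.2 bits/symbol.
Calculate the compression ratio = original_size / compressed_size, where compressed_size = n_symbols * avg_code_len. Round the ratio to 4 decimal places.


original_size = n_symbols * orig_bits = 7926 * 16 = 126816 bits
compressed_size = n_symbols * avg_code_len = 7926 * 3.2 = 25363.2 bits
ratio = original_size / compressed_size = 126816 / 25363.2 = 5.0

Compression ratio = 5.0


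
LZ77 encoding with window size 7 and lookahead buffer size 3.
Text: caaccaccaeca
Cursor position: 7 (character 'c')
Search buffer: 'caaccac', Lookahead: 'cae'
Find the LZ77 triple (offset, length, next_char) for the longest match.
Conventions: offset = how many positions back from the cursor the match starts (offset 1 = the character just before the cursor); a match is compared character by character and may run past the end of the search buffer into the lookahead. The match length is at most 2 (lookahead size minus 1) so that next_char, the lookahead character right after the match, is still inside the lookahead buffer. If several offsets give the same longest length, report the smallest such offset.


Try each offset into the search buffer:
  offset=1 (pos 6, char 'c'): match length 1
  offset=2 (pos 5, char 'a'): match length 0
  offset=3 (pos 4, char 'c'): match length 2
  offset=4 (pos 3, char 'c'): match length 1
  offset=5 (pos 2, char 'a'): match length 0
  offset=6 (pos 1, char 'a'): match length 0
  offset=7 (pos 0, char 'c'): match length 2
Longest match has length 2, found at offsets 3, 7; take the smallest, offset 3.
next_char = character at position 7 + 2 = 9 -> 'e'

Best match: offset=3, length=2 (matching 'ca' starting at position 4)
LZ77 triple: (3, 2, 'e')


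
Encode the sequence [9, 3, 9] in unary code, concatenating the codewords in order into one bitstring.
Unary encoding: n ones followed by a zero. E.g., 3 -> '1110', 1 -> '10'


Encode each number as n ones followed by a terminating 0:
  9 -> 1111111110 (10 bits)
  3 -> 1110 (4 bits)
  9 -> 1111111110 (10 bits)
Total length = 10 + 4 + 10 = 24 bits.

Unary([9, 3, 9]) = 111111111011101111111110 (24 bits)


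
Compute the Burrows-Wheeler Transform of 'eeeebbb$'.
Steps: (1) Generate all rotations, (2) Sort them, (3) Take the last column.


Rotations (sorted):
  0: $eeeebbb -> last char: b
  1: b$eeeebb -> last char: b
  2: bb$eeeeb -> last char: b
  3: bbb$eeee -> last char: e
  4: ebbb$eee -> last char: e
  5: eebbb$ee -> last char: e
  6: eeebbb$e -> last char: e
  7: eeeebbb$ -> last char: $


BWT = bbbeeee$


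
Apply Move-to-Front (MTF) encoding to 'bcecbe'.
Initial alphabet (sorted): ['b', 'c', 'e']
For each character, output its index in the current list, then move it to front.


MTF encoding:
'b': index 0 in ['b', 'c', 'e'] -> ['b', 'c', 'e']
'c': index 1 in ['b', 'c', 'e'] -> ['c', 'b', 'e']
'e': index 2 in ['c', 'b', 'e'] -> ['e', 'c', 'b']
'c': index 1 in ['e', 'c', 'b'] -> ['c', 'e', 'b']
'b': index 2 in ['c', 'e', 'b'] -> ['b', 'c', 'e']
'e': index 2 in ['b', 'c', 'e'] -> ['e', 'b', 'c']


Output: [0, 1, 2, 1, 2, 2]


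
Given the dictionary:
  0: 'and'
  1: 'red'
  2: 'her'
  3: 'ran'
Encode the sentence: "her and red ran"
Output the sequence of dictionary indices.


Look up each word in the dictionary:
  'her' -> 2
  'and' -> 0
  'red' -> 1
  'ran' -> 3

Encoded: [2, 0, 1, 3]


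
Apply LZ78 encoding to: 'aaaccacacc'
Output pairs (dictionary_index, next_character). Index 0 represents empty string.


LZ78 encoding steps:
Dictionary: {0: ''}
Step 1: w='' (idx 0), next='a' -> output (0, 'a'), add 'a' as idx 1
Step 2: w='a' (idx 1), next='a' -> output (1, 'a'), add 'aa' as idx 2
Step 3: w='' (idx 0), next='c' -> output (0, 'c'), add 'c' as idx 3
Step 4: w='c' (idx 3), next='a' -> output (3, 'a'), add 'ca' as idx 4
Step 5: w='ca' (idx 4), next='c' -> output (4, 'c'), add 'cac' as idx 5
Step 6: w='c' (idx 3), end of input -> output (3, '')


Encoded: [(0, 'a'), (1, 'a'), (0, 'c'), (3, 'a'), (4, 'c'), (3, '')]


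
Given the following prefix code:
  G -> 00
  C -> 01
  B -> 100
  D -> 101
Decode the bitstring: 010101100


Decoding step by step:
Bits 01 -> C
Bits 01 -> C
Bits 01 -> C
Bits 100 -> B


Decoded message: CCCB


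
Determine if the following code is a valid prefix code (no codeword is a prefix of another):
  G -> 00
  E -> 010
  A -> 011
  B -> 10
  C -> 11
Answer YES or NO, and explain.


Checking each pair (does one codeword prefix another?):
  G='00' vs E='010': no prefix
  G='00' vs A='011': no prefix
  G='00' vs B='10': no prefix
  G='00' vs C='11': no prefix
  E='010' vs G='00': no prefix
  E='010' vs A='011': no prefix
  E='010' vs B='10': no prefix
  E='010' vs C='11': no prefix
  A='011' vs G='00': no prefix
  A='011' vs E='010': no prefix
  A='011' vs B='10': no prefix
  A='011' vs C='11': no prefix
  B='10' vs G='00': no prefix
  B='10' vs E='010': no prefix
  B='10' vs A='011': no prefix
  B='10' vs C='11': no prefix
  C='11' vs G='00': no prefix
  C='11' vs E='010': no prefix
  C='11' vs A='011': no prefix
  C='11' vs B='10': no prefix
No violation found over all pairs.

YES -- this is a valid prefix code. No codeword is a prefix of any other codeword.


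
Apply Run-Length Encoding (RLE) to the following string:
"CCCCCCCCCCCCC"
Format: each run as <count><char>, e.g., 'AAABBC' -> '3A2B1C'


Scanning runs left to right:
  i=0: run of 'C' x 13 -> '13C'

RLE = 13C


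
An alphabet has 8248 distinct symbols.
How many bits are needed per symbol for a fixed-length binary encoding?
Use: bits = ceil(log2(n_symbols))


log2(8248) = 13.0098
Bracket: 2^13 = 8192 < 8248 <= 2^14 = 16384
So ceil(log2(8248)) = 14

bits = ceil(log2(8248)) = ceil(13.0098) = 14 bits


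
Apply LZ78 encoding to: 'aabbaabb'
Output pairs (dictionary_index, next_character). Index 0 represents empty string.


LZ78 encoding steps:
Dictionary: {0: ''}
Step 1: w='' (idx 0), next='a' -> output (0, 'a'), add 'a' as idx 1
Step 2: w='a' (idx 1), next='b' -> output (1, 'b'), add 'ab' as idx 2
Step 3: w='' (idx 0), next='b' -> output (0, 'b'), add 'b' as idx 3
Step 4: w='a' (idx 1), next='a' -> output (1, 'a'), add 'aa' as idx 4
Step 5: w='b' (idx 3), next='b' -> output (3, 'b'), add 'bb' as idx 5


Encoded: [(0, 'a'), (1, 'b'), (0, 'b'), (1, 'a'), (3, 'b')]


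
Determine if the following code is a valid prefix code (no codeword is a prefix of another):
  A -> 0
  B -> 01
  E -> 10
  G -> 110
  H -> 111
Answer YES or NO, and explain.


Checking each pair (does one codeword prefix another?):
  A='0' vs B='01': prefix -- VIOLATION

NO -- this is NOT a valid prefix code. A (0) is a prefix of B (01).


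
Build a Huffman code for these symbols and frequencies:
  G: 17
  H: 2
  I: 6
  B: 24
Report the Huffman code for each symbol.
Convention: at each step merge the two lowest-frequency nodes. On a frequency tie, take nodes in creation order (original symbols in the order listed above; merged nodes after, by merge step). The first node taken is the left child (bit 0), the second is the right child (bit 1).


Huffman tree construction:
Step 1: Merge H(2) + I(6) = 8
Step 2: Merge (H+I)(8) + G(17) = 25
Step 3: Merge B(24) + ((H+I)+G)(25) = 49
Read each symbol's code off the tree from the root (left child = 0, right child = 1).

Codes:
  G: 11 (length 2)
  H: 100 (length 3)
  I: 101 (length 3)
  B: 0 (length 1)
Average code length: 82/49 = 1.6735 bits/symbol


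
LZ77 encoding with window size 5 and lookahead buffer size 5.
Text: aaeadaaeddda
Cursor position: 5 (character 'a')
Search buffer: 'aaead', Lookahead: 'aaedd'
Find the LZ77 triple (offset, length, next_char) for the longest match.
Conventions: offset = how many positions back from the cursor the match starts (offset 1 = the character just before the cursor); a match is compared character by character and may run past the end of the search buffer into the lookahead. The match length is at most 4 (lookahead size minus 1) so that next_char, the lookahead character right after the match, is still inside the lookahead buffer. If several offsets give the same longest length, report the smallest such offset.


Try each offset into the search buffer:
  offset=1 (pos 4, char 'd'): match length 0
  offset=2 (pos 3, char 'a'): match length 1
  offset=3 (pos 2, char 'e'): match length 0
  offset=4 (pos 1, char 'a'): match length 1
  offset=5 (pos 0, char 'a'): match length 3
Longest match has length 3 at offset 5.
next_char = character at position 5 + 3 = 8 -> 'd'

Best match: offset=5, length=3 (matching 'aae' starting at position 0)
LZ77 triple: (5, 3, 'd')


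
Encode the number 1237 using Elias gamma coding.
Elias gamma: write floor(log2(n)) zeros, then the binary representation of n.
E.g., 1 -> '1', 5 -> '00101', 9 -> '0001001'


num_bits = floor(log2(1237)) + 1 = 11
leading_zeros = num_bits - 1 = 10
binary(1237) = 10011010101

Elias gamma(1237) = '0000000000' + '10011010101' = 000000000010011010101 (21 bits)


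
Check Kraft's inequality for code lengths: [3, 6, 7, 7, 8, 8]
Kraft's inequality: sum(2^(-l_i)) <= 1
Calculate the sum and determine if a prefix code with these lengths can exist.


Sum = 2^(-3) + 2^(-6) + 2^(-7) + 2^(-7) + 2^(-8) + 2^(-8)
    = 0.125 + 0.015625 + 0.0078125 + 0.0078125 + 0.00390625 + 0.00390625
    = 42/256 = 0.1640625
Since 0.1640625 <= 1, Kraft's inequality IS satisfied.
A prefix code with these lengths CAN exist.

Kraft sum = 0.1640625. Satisfied.


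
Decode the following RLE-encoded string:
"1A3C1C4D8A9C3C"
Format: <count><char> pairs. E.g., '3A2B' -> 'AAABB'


Expanding each <count><char> pair:
  1A -> 'A'
  3C -> 'CCC'
  1C -> 'C'
  4D -> 'DDDD'
  8A -> 'AAAAAAAA'
  9C -> 'CCCCCCCCC'
  3C -> 'CCC'

Decoded = ACCCCDDDDAAAAAAAACCCCCCCCCCCC


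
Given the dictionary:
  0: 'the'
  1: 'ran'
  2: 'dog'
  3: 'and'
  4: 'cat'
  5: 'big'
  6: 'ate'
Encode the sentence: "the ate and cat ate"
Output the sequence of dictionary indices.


Look up each word in the dictionary:
  'the' -> 0
  'ate' -> 6
  'and' -> 3
  'cat' -> 4
  'ate' -> 6

Encoded: [0, 6, 3, 4, 6]


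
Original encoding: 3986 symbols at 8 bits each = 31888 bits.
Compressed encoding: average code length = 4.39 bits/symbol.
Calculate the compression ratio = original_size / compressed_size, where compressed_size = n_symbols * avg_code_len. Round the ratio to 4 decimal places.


original_size = n_symbols * orig_bits = 3986 * 8 = 31888 bits
compressed_size = n_symbols * avg_code_len = 3986 * 4.39 = 17498.54 bits
ratio = original_size / compressed_size = 31888 / 17498.54 = 1.8223

Compression ratio = 1.8223


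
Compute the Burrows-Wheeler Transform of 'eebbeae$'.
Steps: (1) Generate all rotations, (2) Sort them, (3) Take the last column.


Rotations (sorted):
  0: $eebbeae -> last char: e
  1: ae$eebbe -> last char: e
  2: bbeae$ee -> last char: e
  3: beae$eeb -> last char: b
  4: e$eebbea -> last char: a
  5: eae$eebb -> last char: b
  6: ebbeae$e -> last char: e
  7: eebbeae$ -> last char: $


BWT = eeebabe$


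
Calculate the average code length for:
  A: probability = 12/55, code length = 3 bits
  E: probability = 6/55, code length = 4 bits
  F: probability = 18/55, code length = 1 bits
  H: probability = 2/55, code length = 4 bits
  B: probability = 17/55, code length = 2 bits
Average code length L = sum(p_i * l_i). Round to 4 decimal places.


Weighted contributions p_i * l_i:
  A: (12/55) * 3 = 36/55
  E: (6/55) * 4 = 24/55
  F: (18/55) * 1 = 18/55
  H: (2/55) * 4 = 8/55
  B: (17/55) * 2 = 34/55
Sum = (36 + 24 + 18 + 8 + 34)/55 = 120/55

L = 120/55 = 2.1818 bits/symbol


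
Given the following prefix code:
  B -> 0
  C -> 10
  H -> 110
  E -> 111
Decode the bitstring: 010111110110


Decoding step by step:
Bits 0 -> B
Bits 10 -> C
Bits 111 -> E
Bits 110 -> H
Bits 110 -> H


Decoded message: BCEHH


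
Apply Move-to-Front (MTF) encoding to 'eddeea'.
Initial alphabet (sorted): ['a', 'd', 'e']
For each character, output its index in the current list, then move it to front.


MTF encoding:
'e': index 2 in ['a', 'd', 'e'] -> ['e', 'a', 'd']
'd': index 2 in ['e', 'a', 'd'] -> ['d', 'e', 'a']
'd': index 0 in ['d', 'e', 'a'] -> ['d', 'e', 'a']
'e': index 1 in ['d', 'e', 'a'] -> ['e', 'd', 'a']
'e': index 0 in ['e', 'd', 'a'] -> ['e', 'd', 'a']
'a': index 2 in ['e', 'd', 'a'] -> ['a', 'e', 'd']


Output: [2, 2, 0, 1, 0, 2]


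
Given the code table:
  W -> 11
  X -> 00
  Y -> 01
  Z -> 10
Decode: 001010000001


Decoding:
00 -> X
10 -> Z
10 -> Z
00 -> X
00 -> X
01 -> Y


Result: XZZXXY


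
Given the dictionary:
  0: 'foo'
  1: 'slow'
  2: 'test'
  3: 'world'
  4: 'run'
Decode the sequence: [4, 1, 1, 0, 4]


Look up each index in the dictionary:
  4 -> 'run'
  1 -> 'slow'
  1 -> 'slow'
  0 -> 'foo'
  4 -> 'run'

Decoded: "run slow slow foo run"


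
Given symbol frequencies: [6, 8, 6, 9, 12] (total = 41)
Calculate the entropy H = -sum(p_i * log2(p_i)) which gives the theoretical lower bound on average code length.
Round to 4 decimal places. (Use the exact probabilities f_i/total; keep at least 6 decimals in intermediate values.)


Per-symbol terms -p_i * log2(p_i) with p_i = f_i/41:
  p = 6/41 = 0.146341: log2(p) = -2.772590, -p*log2(p) = 0.405745
  p = 8/41 = 0.195122: log2(p) = -2.357552, -p*log2(p) = 0.460010
  p = 6/41 = 0.146341: log2(p) = -2.772590, -p*log2(p) = 0.405745
  p = 9/41 = 0.219512: log2(p) = -2.187627, -p*log2(p) = 0.480211
  p = 12/41 = 0.292683: log2(p) = -1.772590, -p*log2(p) = 0.518807
H = 0.405745 + 0.460010 + 0.405745 + 0.480211 + 0.518807 = 2.270518

H = 2.2705 bits/symbol


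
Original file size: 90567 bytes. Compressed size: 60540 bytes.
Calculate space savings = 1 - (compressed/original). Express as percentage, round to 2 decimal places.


ratio = compressed/original = 60540/90567 = 0.668455
savings = 1 - ratio = 1 - 0.668455 = 0.331545
as a percentage: 0.331545 * 100 = 33.15%

Space savings = 1 - 60540/90567 = 33.15%


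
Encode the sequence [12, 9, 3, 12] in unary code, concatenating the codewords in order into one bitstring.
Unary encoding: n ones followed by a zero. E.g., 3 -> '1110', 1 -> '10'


Encode each number as n ones followed by a terminating 0:
  12 -> 1111111111110 (13 bits)
  9 -> 1111111110 (10 bits)
  3 -> 1110 (4 bits)
  12 -> 1111111111110 (13 bits)
Total length = 13 + 10 + 4 + 13 = 40 bits.

Unary([12, 9, 3, 12]) = 1111111111110111111111011101111111111110 (40 bits)


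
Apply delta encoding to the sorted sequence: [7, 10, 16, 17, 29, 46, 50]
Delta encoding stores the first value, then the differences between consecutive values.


First value: 7
Deltas:
  10 - 7 = 3
  16 - 10 = 6
  17 - 16 = 1
  29 - 17 = 12
  46 - 29 = 17
  50 - 46 = 4


Delta encoded: [7, 3, 6, 1, 12, 17, 4]


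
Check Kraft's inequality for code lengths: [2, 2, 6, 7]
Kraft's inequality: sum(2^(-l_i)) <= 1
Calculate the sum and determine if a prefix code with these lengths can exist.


Sum = 2^(-2) + 2^(-2) + 2^(-6) + 2^(-7)
    = 0.25 + 0.25 + 0.015625 + 0.0078125
    = 67/128 = 0.5234375
Since 0.5234375 <= 1, Kraft's inequality IS satisfied.
A prefix code with these lengths CAN exist.

Kraft sum = 0.5234375. Satisfied.


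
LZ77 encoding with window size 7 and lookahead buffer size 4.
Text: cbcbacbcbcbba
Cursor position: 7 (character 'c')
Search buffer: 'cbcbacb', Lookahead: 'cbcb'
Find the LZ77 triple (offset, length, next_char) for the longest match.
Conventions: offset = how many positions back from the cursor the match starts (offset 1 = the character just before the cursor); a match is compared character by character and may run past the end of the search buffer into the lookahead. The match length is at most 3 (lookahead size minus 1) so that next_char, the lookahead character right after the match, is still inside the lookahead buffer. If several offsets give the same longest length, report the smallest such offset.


Try each offset into the search buffer:
  offset=1 (pos 6, char 'b'): match length 0
  offset=2 (pos 5, char 'c'): match length 3
  offset=3 (pos 4, char 'a'): match length 0
  offset=4 (pos 3, char 'b'): match length 0
  offset=5 (pos 2, char 'c'): match length 2
  offset=6 (pos 1, char 'b'): match length 0
  offset=7 (pos 0, char 'c'): match length 3
Longest match has length 3, found at offsets 2, 7; take the smallest, offset 2.
next_char = character at position 7 + 3 = 10 -> 'b'

Best match: offset=2, length=3 (matching 'cbc' starting at position 5)
LZ77 triple: (2, 3, 'b')


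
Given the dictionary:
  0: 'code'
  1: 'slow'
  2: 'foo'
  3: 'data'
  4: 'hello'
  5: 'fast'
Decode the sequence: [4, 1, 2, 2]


Look up each index in the dictionary:
  4 -> 'hello'
  1 -> 'slow'
  2 -> 'foo'
  2 -> 'foo'

Decoded: "hello slow foo foo"


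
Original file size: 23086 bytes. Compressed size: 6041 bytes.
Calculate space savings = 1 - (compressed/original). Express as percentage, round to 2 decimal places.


ratio = compressed/original = 6041/23086 = 0.261674
savings = 1 - ratio = 1 - 0.261674 = 0.738326
as a percentage: 0.738326 * 100 = 73.83%

Space savings = 1 - 6041/23086 = 73.83%


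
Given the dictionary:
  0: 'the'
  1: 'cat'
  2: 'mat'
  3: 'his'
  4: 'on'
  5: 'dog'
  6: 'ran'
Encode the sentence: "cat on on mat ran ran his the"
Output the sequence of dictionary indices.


Look up each word in the dictionary:
  'cat' -> 1
  'on' -> 4
  'on' -> 4
  'mat' -> 2
  'ran' -> 6
  'ran' -> 6
  'his' -> 3
  'the' -> 0

Encoded: [1, 4, 4, 2, 6, 6, 3, 0]


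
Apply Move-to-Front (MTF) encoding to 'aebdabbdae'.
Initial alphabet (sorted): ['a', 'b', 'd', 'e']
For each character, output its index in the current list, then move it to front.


MTF encoding:
'a': index 0 in ['a', 'b', 'd', 'e'] -> ['a', 'b', 'd', 'e']
'e': index 3 in ['a', 'b', 'd', 'e'] -> ['e', 'a', 'b', 'd']
'b': index 2 in ['e', 'a', 'b', 'd'] -> ['b', 'e', 'a', 'd']
'd': index 3 in ['b', 'e', 'a', 'd'] -> ['d', 'b', 'e', 'a']
'a': index 3 in ['d', 'b', 'e', 'a'] -> ['a', 'd', 'b', 'e']
'b': index 2 in ['a', 'd', 'b', 'e'] -> ['b', 'a', 'd', 'e']
'b': index 0 in ['b', 'a', 'd', 'e'] -> ['b', 'a', 'd', 'e']
'd': index 2 in ['b', 'a', 'd', 'e'] -> ['d', 'b', 'a', 'e']
'a': index 2 in ['d', 'b', 'a', 'e'] -> ['a', 'd', 'b', 'e']
'e': index 3 in ['a', 'd', 'b', 'e'] -> ['e', 'a', 'd', 'b']


Output: [0, 3, 2, 3, 3, 2, 0, 2, 2, 3]


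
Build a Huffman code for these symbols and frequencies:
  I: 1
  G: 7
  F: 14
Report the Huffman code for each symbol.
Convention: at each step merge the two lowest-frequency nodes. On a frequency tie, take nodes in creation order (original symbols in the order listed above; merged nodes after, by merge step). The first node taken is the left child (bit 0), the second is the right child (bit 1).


Huffman tree construction:
Step 1: Merge I(1) + G(7) = 8
Step 2: Merge (I+G)(8) + F(14) = 22
Read each symbol's code off the tree from the root (left child = 0, right child = 1).

Codes:
  I: 00 (length 2)
  G: 01 (length 2)
  F: 1 (length 1)
Average code length: 30/22 = 1.3636 bits/symbol
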